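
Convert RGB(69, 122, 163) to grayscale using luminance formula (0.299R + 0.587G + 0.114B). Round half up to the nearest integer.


Gray = 0.299×R + 0.587×G + 0.114×B
Gray = 0.299×69 + 0.587×122 + 0.114×163
Gray = 20.631 + 71.614 + 18.582
Gray = 110.827 → round half up → 111
Gray = 111


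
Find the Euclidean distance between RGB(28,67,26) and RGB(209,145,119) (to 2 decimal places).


d = √[(R₁-R₂)² + (G₁-G₂)² + (B₁-B₂)²]
d = √[(28-209)² + (67-145)² + (26-119)²]
d = √[32761 + 6084 + 8649]
d = √47494
d ≈ 217.93


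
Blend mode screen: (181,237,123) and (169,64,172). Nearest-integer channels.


Screen: C = 255 - (255-A)×(255-B)/255, rounded to nearest integer
R: 255 - (255-181)×(255-169)/255 = 255 - 6364/255 ≈ 255 - 24.957 = 230.043 → 230
G: 255 - (255-237)×(255-64)/255 = 255 - 3438/255 ≈ 255 - 13.482 = 241.518 → 242
B: 255 - (255-123)×(255-172)/255 = 255 - 10956/255 ≈ 255 - 42.965 = 212.035 → 212
= RGB(230, 242, 212)


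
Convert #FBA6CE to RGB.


FB → 251 (R)
A6 → 166 (G)
CE → 206 (B)
= RGB(251, 166, 206)


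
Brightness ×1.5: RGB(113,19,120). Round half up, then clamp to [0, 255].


Multiply each channel by 1.5, round half up, clamp to [0, 255]
R: 113×1.5 = 169.5 → round → 170
G: 19×1.5 = 28.5 → round → 29
B: 120×1.5 = 180
= RGB(170, 29, 180)


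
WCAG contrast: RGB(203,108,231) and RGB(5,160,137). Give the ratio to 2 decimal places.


Linearize each sRGB channel c=v/255: c/12.92 if c ≤ 0.04045 else ((c+0.055)/1.055)^2.4
L = 0.2126×R_lin + 0.7152×G_lin + 0.0722×B_lin
Color 1 (203,108,231):
  R=203: 203/255≈0.7961 > 0.04045 → ((0.7961+0.055)/1.055)^2.4 ≈ 0.59720
  G=108: 108/255≈0.4235 > 0.04045 → ((0.4235+0.055)/1.055)^2.4 ≈ 0.14996
  B=231: 231/255≈0.9059 > 0.04045 → ((0.9059+0.055)/1.055)^2.4 ≈ 0.79910
  L1 = 0.2126×0.59720 + 0.7152×0.14996 + 0.0722×0.79910 ≈ 0.29191
Color 2 (5,160,137):
  R=5: 5/255≈0.0196 ≤ 0.04045 → 0.0196/12.92 ≈ 0.00152
  G=160: 160/255≈0.6275 > 0.04045 → ((0.6275+0.055)/1.055)^2.4 ≈ 0.35153
  B=137: 137/255≈0.5373 > 0.04045 → ((0.5373+0.055)/1.055)^2.4 ≈ 0.25016
  L2 = 0.2126×0.00152 + 0.7152×0.35153 + 0.0722×0.25016 ≈ 0.26980
Lighter = 0.29191, Darker = 0.26980
Ratio = (L_lighter + 0.05) / (L_darker + 0.05)
Ratio = (0.29191 + 0.05) / (0.26980 + 0.05) = 0.34191 / 0.31980 ≈ 1.0691
Ratio ≈ 1.07:1


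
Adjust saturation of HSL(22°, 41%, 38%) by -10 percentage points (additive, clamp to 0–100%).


Original S = 41%
Adjustment = -10 percentage points
New S = 41 + (-10) = 31
Clamp to [0, 100] → 31
= HSL(22°, 31%, 38%)


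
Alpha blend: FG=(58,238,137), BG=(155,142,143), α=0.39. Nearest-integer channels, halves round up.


C = α×F + (1-α)×B, with 1-α = 0.61
R: 0.39×58 + 0.61×155 = 22.62 + 94.55 = 117.17 → 117
G: 0.39×238 + 0.61×142 = 92.82 + 86.62 = 179.44 → 179
B: 0.39×137 + 0.61×143 = 53.43 + 87.23 = 140.66 → 141
= RGB(117, 179, 141)


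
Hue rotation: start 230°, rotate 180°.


New hue = (H + rotation) mod 360
New hue = (230 + 180) mod 360
= 410 mod 360
= 50°


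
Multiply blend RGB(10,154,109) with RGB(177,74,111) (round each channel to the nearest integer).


Multiply: C = A×B/255, rounded to nearest integer
R: 10×177/255 = 1770/255 ≈ 6.941 → 7
G: 154×74/255 = 11396/255 ≈ 44.690 → 45
B: 109×111/255 = 12099/255 ≈ 47.447 → 47
= RGB(7, 45, 47)


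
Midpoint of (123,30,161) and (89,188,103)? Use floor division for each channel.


Midpoint: each channel = ⌊(C₁+C₂)/2⌋
R: ⌊(123+89)/2⌋ = 106
G: ⌊(30+188)/2⌋ = 109
B: ⌊(161+103)/2⌋ = 132
= RGB(106, 109, 132)


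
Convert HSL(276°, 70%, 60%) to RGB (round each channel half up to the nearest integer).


H=276°, S=0.70, L=0.60
C = (1-|2L-1|)×S = (1-|0.20|)×0.70 = 0.56
H' = H/60 = 276/60 ≈ 4.6000; X = C×(1-|H' mod 2 - 1|) = 0.336
m = L - C/2 = 0.60 - 0.28 = 0.32
Sector ⌊H'⌋ = 4 → (R',G',B') = (0.336, 0.0, 0.56)
RGB = ((R'+m)×255, (G'+m)×255, (B'+m)×255) = (167.28, 81.6, 224.4)
Round half up → RGB(167, 82, 224)


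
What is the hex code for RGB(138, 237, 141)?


R = 138 → 8A (hex)
G = 237 → ED (hex)
B = 141 → 8D (hex)
Hex = #8AED8D


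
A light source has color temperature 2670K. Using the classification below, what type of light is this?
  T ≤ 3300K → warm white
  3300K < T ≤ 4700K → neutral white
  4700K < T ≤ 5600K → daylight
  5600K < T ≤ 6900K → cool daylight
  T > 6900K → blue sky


Temperature: 2670K
2670K ≤ 3300K → warm white
Classification: warm white


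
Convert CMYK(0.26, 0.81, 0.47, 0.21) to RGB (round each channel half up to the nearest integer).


R = 255 × (1-C) × (1-K) = 255 × 0.74 × 0.79 = 149.073 → 149
G = 255 × (1-M) × (1-K) = 255 × 0.19 × 0.79 = 38.2755 → 38
B = 255 × (1-Y) × (1-K) = 255 × 0.53 × 0.79 = 106.7685 → 107
= RGB(149, 38, 107)


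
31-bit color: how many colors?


Colors = 2^bits = 2^31
= 2,147,483,648 colors


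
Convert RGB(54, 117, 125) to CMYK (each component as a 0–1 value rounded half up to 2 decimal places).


R'=54/255≈0.2118, G'=117/255≈0.4588, B'=125/255≈0.4902
K = 1 - max(R',G',B') = 1 - 125/255 = 130/255 = 0.50980… → 0.51
(1-R'-K)/(1-K) simplifies to (max-R)/max with max = 125:
C = (125-54)/125 = 71/125 = 0.568 → 0.57
M = (125-117)/125 = 8/125 = 0.064 → 0.06
Y = (125-125)/125 = 0/125 = 0 → 0.00
= CMYK(0.57, 0.06, 0.00, 0.51)


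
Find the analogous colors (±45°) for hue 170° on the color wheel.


Base hue: 170°
Left analog: (170 - 45) mod 360 = 125°
Right analog: (170 + 45) mod 360 = 215°
Analogous hues = 125° and 215°


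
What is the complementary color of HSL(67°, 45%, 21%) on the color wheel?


Complement = opposite side of color wheel = hue + 180°
H' = (67 + 180) mod 360 = 247°
S and L unchanged.
= HSL(247°, 45%, 21%)


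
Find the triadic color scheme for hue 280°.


Triadic: equally spaced at 120° intervals
H1 = 280°
H2 = (280 + 120) mod 360 = 40°
H3 = (280 + 240) mod 360 = 160°
Triadic = 280°, 40°, 160°


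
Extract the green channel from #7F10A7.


Color: #7F10A7
R = 7F = 127
G = 10 = 16
B = A7 = 167
Green = 16


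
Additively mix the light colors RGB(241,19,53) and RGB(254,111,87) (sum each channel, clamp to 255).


Additive: each channel = min(255, C₁+C₂)
R: 241+254 = 495 → 255
G: 19+111 = 130 → 130
B: 53+87 = 140 → 140
= RGB(255, 130, 140)


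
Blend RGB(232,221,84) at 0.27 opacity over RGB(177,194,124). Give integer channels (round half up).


C = α×F + (1-α)×B, with 1-α = 0.73
R: 0.27×232 + 0.73×177 = 62.64 + 129.21 = 191.85 → 192
G: 0.27×221 + 0.73×194 = 59.67 + 141.62 = 201.29 → 201
B: 0.27×84 + 0.73×124 = 22.68 + 90.52 = 113.20 → 113
= RGB(192, 201, 113)


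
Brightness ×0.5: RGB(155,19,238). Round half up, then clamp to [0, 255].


Multiply each channel by 0.5, round half up, clamp to [0, 255]
R: 155×0.5 = 77.5 → round → 78
G: 19×0.5 = 9.5 → round → 10
B: 238×0.5 = 119
= RGB(78, 10, 119)


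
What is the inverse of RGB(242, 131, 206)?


Invert: (255-R, 255-G, 255-B)
R: 255-242 = 13
G: 255-131 = 124
B: 255-206 = 49
= RGB(13, 124, 49)


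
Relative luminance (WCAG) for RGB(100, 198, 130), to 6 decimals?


Linearize each channel (sRGB transfer function): c = v/255; c_lin = c/12.92 if c ≤ 0.04045, else ((c+0.055)/1.055)^2.4
  R: 100/255 ≈ 0.392157 > 0.04045 → ((0.392157+0.055)/1.055)^2.4 ≈ 0.127438
  G: 198/255 ≈ 0.776471 > 0.04045 → ((0.776471+0.055)/1.055)^2.4 ≈ 0.564712
  B: 130/255 ≈ 0.509804 > 0.04045 → ((0.509804+0.055)/1.055)^2.4 ≈ 0.223228
R_lin = 0.127438, G_lin = 0.564712, B_lin = 0.223228
L = 0.2126×R + 0.7152×G + 0.0722×B
L = 0.2126×0.127438 + 0.7152×0.564712 + 0.0722×0.223228
L ≈ 0.447092


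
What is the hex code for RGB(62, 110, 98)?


R = 62 → 3E (hex)
G = 110 → 6E (hex)
B = 98 → 62 (hex)
Hex = #3E6E62


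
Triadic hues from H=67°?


Triadic: equally spaced at 120° intervals
H1 = 67°
H2 = (67 + 120) mod 360 = 187°
H3 = (67 + 240) mod 360 = 307°
Triadic = 67°, 187°, 307°


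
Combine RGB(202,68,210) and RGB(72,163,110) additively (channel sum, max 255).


Additive: each channel = min(255, C₁+C₂)
R: 202+72 = 274 → 255
G: 68+163 = 231 → 231
B: 210+110 = 320 → 255
= RGB(255, 231, 255)


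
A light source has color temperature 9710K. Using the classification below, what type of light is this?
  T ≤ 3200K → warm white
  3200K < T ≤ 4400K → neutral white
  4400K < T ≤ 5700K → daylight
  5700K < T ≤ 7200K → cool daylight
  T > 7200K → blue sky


Temperature: 9710K
9710K > 7200K → blue sky
Classification: blue sky


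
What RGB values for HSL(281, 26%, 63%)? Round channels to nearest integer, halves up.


H=281°, S=0.26, L=0.63
C = (1-|2L-1|)×S = (1-|0.26|)×0.26 = 0.1924
H' = H/60 = 281/60 ≈ 4.6833; X = C×(1-|H' mod 2 - 1|) ≈ 0.1315
m = L - C/2 = 0.63 - 0.0962 = 0.5338
Sector ⌊H'⌋ = 4 → (R',G',B') = (≈0.1315, 0.0, 0.1924)
RGB = ((R'+m)×255, (G'+m)×255, (B'+m)×255) = (169.6447, 136.119, 185.181)
Round half up → RGB(170, 136, 185)


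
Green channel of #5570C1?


Color: #5570C1
R = 55 = 85
G = 70 = 112
B = C1 = 193
Green = 112


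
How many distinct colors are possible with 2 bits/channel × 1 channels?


Total bits = 2 bits/channel × 1 channels = 2 bits
Distinct colors = 2^2
= 4 colors


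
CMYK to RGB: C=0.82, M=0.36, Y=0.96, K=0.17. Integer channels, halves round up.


R = 255 × (1-C) × (1-K) = 255 × 0.18 × 0.83 = 38.097 → 38
G = 255 × (1-M) × (1-K) = 255 × 0.64 × 0.83 = 135.456 → 135
B = 255 × (1-Y) × (1-K) = 255 × 0.04 × 0.83 = 8.466 → 8
= RGB(38, 135, 8)


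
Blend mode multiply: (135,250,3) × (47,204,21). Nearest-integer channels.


Multiply: C = A×B/255, rounded to nearest integer
R: 135×47/255 = 6345/255 ≈ 24.882 → 25
G: 250×204/255 = 51000/255 ≈ 200.000 → 200
B: 3×21/255 = 63/255 ≈ 0.247 → 0
= RGB(25, 200, 0)


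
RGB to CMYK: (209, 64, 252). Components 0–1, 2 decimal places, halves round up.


R'=209/255≈0.8196, G'=64/255≈0.2510, B'=252/255≈0.9882
K = 1 - max(R',G',B') = 1 - 252/255 = 3/255 = 0.01176… → 0.01
(1-R'-K)/(1-K) simplifies to (max-R)/max with max = 252:
C = (252-209)/252 = 43/252 = 0.17063… → 0.17
M = (252-64)/252 = 188/252 = 0.74603… → 0.75
Y = (252-252)/252 = 0/252 = 0 → 0.00
= CMYK(0.17, 0.75, 0.00, 0.01)


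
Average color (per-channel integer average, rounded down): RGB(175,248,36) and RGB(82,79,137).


Midpoint: each channel = ⌊(C₁+C₂)/2⌋
R: ⌊(175+82)/2⌋ = 128
G: ⌊(248+79)/2⌋ = 163
B: ⌊(36+137)/2⌋ = 86
= RGB(128, 163, 86)


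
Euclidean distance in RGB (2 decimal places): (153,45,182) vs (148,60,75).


d = √[(R₁-R₂)² + (G₁-G₂)² + (B₁-B₂)²]
d = √[(153-148)² + (45-60)² + (182-75)²]
d = √[25 + 225 + 11449]
d = √11699
d ≈ 108.16


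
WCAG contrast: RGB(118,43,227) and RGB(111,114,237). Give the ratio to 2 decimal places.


Linearize each sRGB channel c=v/255: c/12.92 if c ≤ 0.04045 else ((c+0.055)/1.055)^2.4
L = 0.2126×R_lin + 0.7152×G_lin + 0.0722×B_lin
Color 1 (118,43,227):
  R=118: 118/255≈0.4627 > 0.04045 → ((0.4627+0.055)/1.055)^2.4 ≈ 0.18116
  G=43: 43/255≈0.1686 > 0.04045 → ((0.1686+0.055)/1.055)^2.4 ≈ 0.02416
  B=227: 227/255≈0.8902 > 0.04045 → ((0.8902+0.055)/1.055)^2.4 ≈ 0.76815
  L1 = 0.2126×0.18116 + 0.7152×0.02416 + 0.0722×0.76815 ≈ 0.11125
Color 2 (111,114,237):
  R=111: 111/255≈0.4353 > 0.04045 → ((0.4353+0.055)/1.055)^2.4 ≈ 0.15896
  G=114: 114/255≈0.4471 > 0.04045 → ((0.4471+0.055)/1.055)^2.4 ≈ 0.16827
  B=237: 237/255≈0.9294 > 0.04045 → ((0.9294+0.055)/1.055)^2.4 ≈ 0.84687
  L2 = 0.2126×0.15896 + 0.7152×0.16827 + 0.0722×0.84687 ≈ 0.21529
Lighter = 0.21529, Darker = 0.11125
Ratio = (L_lighter + 0.05) / (L_darker + 0.05)
Ratio = (0.21529 + 0.05) / (0.11125 + 0.05) = 0.26529 / 0.16125 ≈ 1.6451
Ratio ≈ 1.65:1


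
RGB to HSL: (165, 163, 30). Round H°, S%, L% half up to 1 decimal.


Normalize: R'=165/255≈0.6471, G'=163/255≈0.6392, B'=30/255≈0.1176
Max=165/255, Min=30/255, Δ=Max-Min=135/255
L = (Max+Min)/2 = (165+30)/510 = 195/510 = 0.38235… → L = 38.2%
L ≤ 0.5 → S = Δ/(Max+Min) = 135/(165+30) = 135/195 = 0.69230… → S = 69.2%
(the 1/255 factors cancel in S and H, so raw channel differences can be used)
Max is R' → H = 60 × (((G-B)/Δ) mod 6) = 60 × (((163-30)/135) mod 6)
  133/135 = 0.9851…
  H = 60 × 0.9851… = 59.111…° → H = 59.1°
= HSL(59.1°, 69.2%, 38.2%)


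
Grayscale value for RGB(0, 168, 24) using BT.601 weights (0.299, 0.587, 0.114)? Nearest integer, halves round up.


Gray = 0.299×R + 0.587×G + 0.114×B
Gray = 0.299×0 + 0.587×168 + 0.114×24
Gray = 0.000 + 98.616 + 2.736
Gray = 101.352 → round half up → 101
Gray = 101


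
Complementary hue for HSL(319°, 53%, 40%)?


Complement = opposite side of color wheel = hue + 180°
H' = (319 + 180) mod 360 = 139°
S and L unchanged.
= HSL(139°, 53%, 40%)


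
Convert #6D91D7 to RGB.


6D → 109 (R)
91 → 145 (G)
D7 → 215 (B)
= RGB(109, 145, 215)


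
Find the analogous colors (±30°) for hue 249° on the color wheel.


Base hue: 249°
Left analog: (249 - 30) mod 360 = 219°
Right analog: (249 + 30) mod 360 = 279°
Analogous hues = 219° and 279°


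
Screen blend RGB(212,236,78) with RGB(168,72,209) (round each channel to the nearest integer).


Screen: C = 255 - (255-A)×(255-B)/255, rounded to nearest integer
R: 255 - (255-212)×(255-168)/255 = 255 - 3741/255 ≈ 255 - 14.671 = 240.329 → 240
G: 255 - (255-236)×(255-72)/255 = 255 - 3477/255 ≈ 255 - 13.635 = 241.365 → 241
B: 255 - (255-78)×(255-209)/255 = 255 - 8142/255 ≈ 255 - 31.929 = 223.071 → 223
= RGB(240, 241, 223)


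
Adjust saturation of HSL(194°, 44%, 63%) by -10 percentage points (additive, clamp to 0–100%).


Original S = 44%
Adjustment = -10 percentage points
New S = 44 + (-10) = 34
Clamp to [0, 100] → 34
= HSL(194°, 34%, 63%)


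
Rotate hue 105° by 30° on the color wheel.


New hue = (H + rotation) mod 360
New hue = (105 + 30) mod 360
= 135 mod 360
= 135°


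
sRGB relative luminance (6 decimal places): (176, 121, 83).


Linearize each channel (sRGB transfer function): c = v/255; c_lin = c/12.92 if c ≤ 0.04045, else ((c+0.055)/1.055)^2.4
  R: 176/255 ≈ 0.690196 > 0.04045 → ((0.690196+0.055)/1.055)^2.4 ≈ 0.434154
  G: 121/255 ≈ 0.474510 > 0.04045 → ((0.474510+0.055)/1.055)^2.4 ≈ 0.191202
  B: 83/255 ≈ 0.325490 > 0.04045 → ((0.325490+0.055)/1.055)^2.4 ≈ 0.086500
R_lin = 0.434154, G_lin = 0.191202, B_lin = 0.086500
L = 0.2126×R + 0.7152×G + 0.0722×B
L = 0.2126×0.434154 + 0.7152×0.191202 + 0.0722×0.086500
L ≈ 0.235294


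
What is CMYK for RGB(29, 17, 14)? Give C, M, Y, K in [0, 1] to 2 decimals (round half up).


R'=29/255≈0.1137, G'=17/255≈0.0667, B'=14/255≈0.0549
K = 1 - max(R',G',B') = 1 - 29/255 = 226/255 = 0.88627… → 0.89
(1-R'-K)/(1-K) simplifies to (max-R)/max with max = 29:
C = (29-29)/29 = 0/29 = 0 → 0.00
M = (29-17)/29 = 12/29 = 0.41379… → 0.41
Y = (29-14)/29 = 15/29 = 0.51724… → 0.52
= CMYK(0.00, 0.41, 0.52, 0.89)


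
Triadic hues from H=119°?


Triadic: equally spaced at 120° intervals
H1 = 119°
H2 = (119 + 120) mod 360 = 239°
H3 = (119 + 240) mod 360 = 359°
Triadic = 119°, 239°, 359°


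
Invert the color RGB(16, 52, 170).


Invert: (255-R, 255-G, 255-B)
R: 255-16 = 239
G: 255-52 = 203
B: 255-170 = 85
= RGB(239, 203, 85)


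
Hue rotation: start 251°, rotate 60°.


New hue = (H + rotation) mod 360
New hue = (251 + 60) mod 360
= 311 mod 360
= 311°


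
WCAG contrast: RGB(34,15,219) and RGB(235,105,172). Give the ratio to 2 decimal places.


Linearize each sRGB channel c=v/255: c/12.92 if c ≤ 0.04045 else ((c+0.055)/1.055)^2.4
L = 0.2126×R_lin + 0.7152×G_lin + 0.0722×B_lin
Color 1 (34,15,219):
  R=34: 34/255≈0.1333 > 0.04045 → ((0.1333+0.055)/1.055)^2.4 ≈ 0.01600
  G=15: 15/255≈0.0588 > 0.04045 → ((0.0588+0.055)/1.055)^2.4 ≈ 0.00478
  B=219: 219/255≈0.8588 > 0.04045 → ((0.8588+0.055)/1.055)^2.4 ≈ 0.70838
  L1 = 0.2126×0.01600 + 0.7152×0.00478 + 0.0722×0.70838 ≈ 0.05796
Color 2 (235,105,172):
  R=235: 235/255≈0.9216 > 0.04045 → ((0.9216+0.055)/1.055)^2.4 ≈ 0.83077
  G=105: 105/255≈0.4118 > 0.04045 → ((0.4118+0.055)/1.055)^2.4 ≈ 0.14126
  B=172: 172/255≈0.6745 > 0.04045 → ((0.6745+0.055)/1.055)^2.4 ≈ 0.41254
  L2 = 0.2126×0.83077 + 0.7152×0.14126 + 0.0722×0.41254 ≈ 0.30744
Lighter = 0.30744, Darker = 0.05796
Ratio = (L_lighter + 0.05) / (L_darker + 0.05)
Ratio = (0.30744 + 0.05) / (0.05796 + 0.05) = 0.35744 / 0.10796 ≈ 3.3108
Ratio ≈ 3.31:1


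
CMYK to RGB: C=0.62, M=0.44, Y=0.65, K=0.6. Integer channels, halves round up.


R = 255 × (1-C) × (1-K) = 255 × 0.38 × 0.40 = 38.76 → 39
G = 255 × (1-M) × (1-K) = 255 × 0.56 × 0.40 = 57.12 → 57
B = 255 × (1-Y) × (1-K) = 255 × 0.35 × 0.40 = 35.7 → 36
= RGB(39, 57, 36)


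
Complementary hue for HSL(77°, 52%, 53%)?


Complement = opposite side of color wheel = hue + 180°
H' = (77 + 180) mod 360 = 257°
S and L unchanged.
= HSL(257°, 52%, 53%)


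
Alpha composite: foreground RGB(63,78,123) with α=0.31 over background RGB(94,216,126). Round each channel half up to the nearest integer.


C = α×F + (1-α)×B, with 1-α = 0.69
R: 0.31×63 + 0.69×94 = 19.53 + 64.86 = 84.39 → 84
G: 0.31×78 + 0.69×216 = 24.18 + 149.04 = 173.22 → 173
B: 0.31×123 + 0.69×126 = 38.13 + 86.94 = 125.07 → 125
= RGB(84, 173, 125)


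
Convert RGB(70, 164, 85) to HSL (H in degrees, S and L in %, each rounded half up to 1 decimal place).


Normalize: R'=70/255≈0.2745, G'=164/255≈0.6431, B'=85/255≈0.3333
Max=164/255, Min=70/255, Δ=Max-Min=94/255
L = (Max+Min)/2 = (164+70)/510 = 234/510 = 0.45882… → L = 45.9%
L ≤ 0.5 → S = Δ/(Max+Min) = 94/(164+70) = 94/234 = 0.40170… → S = 40.2%
(the 1/255 factors cancel in S and H, so raw channel differences can be used)
Max is G' → H = 60 × ((B-R)/Δ + 2) = 60 × ((85-70)/94 + 2)
  15/94 + 2 = 0.1595… + 2 = 2.1595…
  H = 60 × 2.1595… = 129.574…° → H = 129.6°
= HSL(129.6°, 40.2%, 45.9%)


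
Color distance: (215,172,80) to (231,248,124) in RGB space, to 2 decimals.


d = √[(R₁-R₂)² + (G₁-G₂)² + (B₁-B₂)²]
d = √[(215-231)² + (172-248)² + (80-124)²]
d = √[256 + 5776 + 1936]
d = √7968
d ≈ 89.26


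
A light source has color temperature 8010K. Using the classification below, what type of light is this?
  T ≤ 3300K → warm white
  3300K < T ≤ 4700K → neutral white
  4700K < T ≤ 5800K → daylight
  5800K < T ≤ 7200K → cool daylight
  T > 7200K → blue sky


Temperature: 8010K
8010K > 7200K → blue sky
Classification: blue sky


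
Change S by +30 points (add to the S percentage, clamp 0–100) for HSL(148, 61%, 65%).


Original S = 61%
Adjustment = +30 percentage points
New S = 61 + (30) = 91
Clamp to [0, 100] → 91
= HSL(148°, 91%, 65%)


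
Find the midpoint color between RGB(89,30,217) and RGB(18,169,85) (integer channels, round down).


Midpoint: each channel = ⌊(C₁+C₂)/2⌋
R: ⌊(89+18)/2⌋ = 53
G: ⌊(30+169)/2⌋ = 99
B: ⌊(217+85)/2⌋ = 151
= RGB(53, 99, 151)


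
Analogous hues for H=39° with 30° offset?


Base hue: 39°
Left analog: (39 - 30) mod 360 = 9°
Right analog: (39 + 30) mod 360 = 69°
Analogous hues = 9° and 69°


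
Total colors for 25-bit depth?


Colors = 2^bits = 2^25
= 33,554,432 colors


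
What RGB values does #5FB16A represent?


5F → 95 (R)
B1 → 177 (G)
6A → 106 (B)
= RGB(95, 177, 106)


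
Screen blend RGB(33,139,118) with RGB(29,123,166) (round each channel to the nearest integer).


Screen: C = 255 - (255-A)×(255-B)/255, rounded to nearest integer
R: 255 - (255-33)×(255-29)/255 = 255 - 50172/255 ≈ 255 - 196.753 = 58.247 → 58
G: 255 - (255-139)×(255-123)/255 = 255 - 15312/255 ≈ 255 - 60.047 = 194.953 → 195
B: 255 - (255-118)×(255-166)/255 = 255 - 12193/255 ≈ 255 - 47.816 = 207.184 → 207
= RGB(58, 195, 207)


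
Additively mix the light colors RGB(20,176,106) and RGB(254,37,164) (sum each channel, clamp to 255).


Additive: each channel = min(255, C₁+C₂)
R: 20+254 = 274 → 255
G: 176+37 = 213 → 213
B: 106+164 = 270 → 255
= RGB(255, 213, 255)


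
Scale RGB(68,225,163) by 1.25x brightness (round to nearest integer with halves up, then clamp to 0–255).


Multiply each channel by 1.25, round half up, clamp to [0, 255]
R: 68×1.25 = 85
G: 225×1.25 = 281.25 → round → 281 → clamp → 255
B: 163×1.25 = 203.75 → round → 204
= RGB(85, 255, 204)


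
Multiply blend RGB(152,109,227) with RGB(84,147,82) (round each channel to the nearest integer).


Multiply: C = A×B/255, rounded to nearest integer
R: 152×84/255 = 12768/255 ≈ 50.071 → 50
G: 109×147/255 = 16023/255 ≈ 62.835 → 63
B: 227×82/255 = 18614/255 ≈ 72.996 → 73
= RGB(50, 63, 73)


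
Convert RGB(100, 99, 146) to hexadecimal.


R = 100 → 64 (hex)
G = 99 → 63 (hex)
B = 146 → 92 (hex)
Hex = #646392


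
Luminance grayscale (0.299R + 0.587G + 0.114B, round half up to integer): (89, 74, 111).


Gray = 0.299×R + 0.587×G + 0.114×B
Gray = 0.299×89 + 0.587×74 + 0.114×111
Gray = 26.611 + 43.438 + 12.654
Gray = 82.703 → round half up → 83
Gray = 83


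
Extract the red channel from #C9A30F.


Color: #C9A30F
R = C9 = 201
G = A3 = 163
B = 0F = 15
Red = 201


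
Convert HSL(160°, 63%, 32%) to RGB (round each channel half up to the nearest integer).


H=160°, S=0.63, L=0.32
C = (1-|2L-1|)×S = (1-|-0.36|)×0.63 = 0.4032
H' = H/60 = 160/60 ≈ 2.6667; X = C×(1-|H' mod 2 - 1|) = 0.2688
m = L - C/2 = 0.32 - 0.2016 = 0.1184
Sector ⌊H'⌋ = 2 → (R',G',B') = (0.0, 0.4032, 0.2688)
RGB = ((R'+m)×255, (G'+m)×255, (B'+m)×255) = (30.192, 133.008, 98.736)
Round half up → RGB(30, 133, 99)


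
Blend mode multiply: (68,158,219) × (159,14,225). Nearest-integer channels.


Multiply: C = A×B/255, rounded to nearest integer
R: 68×159/255 = 10812/255 ≈ 42.400 → 42
G: 158×14/255 = 2212/255 ≈ 8.675 → 9
B: 219×225/255 = 49275/255 ≈ 193.235 → 193
= RGB(42, 9, 193)


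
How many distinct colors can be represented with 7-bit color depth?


Colors = 2^bits = 2^7
= 128 colors


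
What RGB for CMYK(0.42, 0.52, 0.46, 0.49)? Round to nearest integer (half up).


R = 255 × (1-C) × (1-K) = 255 × 0.58 × 0.51 = 75.429 → 75
G = 255 × (1-M) × (1-K) = 255 × 0.48 × 0.51 = 62.424 → 62
B = 255 × (1-Y) × (1-K) = 255 × 0.54 × 0.51 = 70.227 → 70
= RGB(75, 62, 70)


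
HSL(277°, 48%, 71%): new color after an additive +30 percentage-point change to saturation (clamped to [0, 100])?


Original S = 48%
Adjustment = +30 percentage points
New S = 48 + (30) = 78
Clamp to [0, 100] → 78
= HSL(277°, 78%, 71%)


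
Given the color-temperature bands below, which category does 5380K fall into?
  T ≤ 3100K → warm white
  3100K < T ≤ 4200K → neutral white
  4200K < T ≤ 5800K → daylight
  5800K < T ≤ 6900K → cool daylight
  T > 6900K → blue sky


Temperature: 5380K
4200K < 5380K ≤ 5800K → daylight
Classification: daylight


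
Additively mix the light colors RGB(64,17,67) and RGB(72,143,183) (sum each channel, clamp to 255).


Additive: each channel = min(255, C₁+C₂)
R: 64+72 = 136 → 136
G: 17+143 = 160 → 160
B: 67+183 = 250 → 250
= RGB(136, 160, 250)


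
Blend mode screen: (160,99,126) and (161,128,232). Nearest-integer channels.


Screen: C = 255 - (255-A)×(255-B)/255, rounded to nearest integer
R: 255 - (255-160)×(255-161)/255 = 255 - 8930/255 ≈ 255 - 35.020 = 219.980 → 220
G: 255 - (255-99)×(255-128)/255 = 255 - 19812/255 ≈ 255 - 77.694 = 177.306 → 177
B: 255 - (255-126)×(255-232)/255 = 255 - 2967/255 ≈ 255 - 11.635 = 243.365 → 243
= RGB(220, 177, 243)


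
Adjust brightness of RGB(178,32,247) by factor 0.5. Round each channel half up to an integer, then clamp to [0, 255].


Multiply each channel by 0.5, round half up, clamp to [0, 255]
R: 178×0.5 = 89
G: 32×0.5 = 16
B: 247×0.5 = 123.5 → round → 124
= RGB(89, 16, 124)


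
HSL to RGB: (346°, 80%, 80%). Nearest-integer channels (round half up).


H=346°, S=0.80, L=0.80
C = (1-|2L-1|)×S = (1-|0.60|)×0.80 = 0.32
H' = H/60 = 346/60 ≈ 5.7667; X = C×(1-|H' mod 2 - 1|) ≈ 0.0747
m = L - C/2 = 0.80 - 0.16 = 0.64
Sector ⌊H'⌋ = 5 → (R',G',B') = (0.32, 0.0, ≈0.0747)
RGB = ((R'+m)×255, (G'+m)×255, (B'+m)×255) = (244.8, 163.2, 182.24)
Round half up → RGB(245, 163, 182)


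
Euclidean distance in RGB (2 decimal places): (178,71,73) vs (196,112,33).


d = √[(R₁-R₂)² + (G₁-G₂)² + (B₁-B₂)²]
d = √[(178-196)² + (71-112)² + (73-33)²]
d = √[324 + 1681 + 1600]
d = √3605
d ≈ 60.04


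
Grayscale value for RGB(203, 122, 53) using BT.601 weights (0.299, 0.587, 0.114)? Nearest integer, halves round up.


Gray = 0.299×R + 0.587×G + 0.114×B
Gray = 0.299×203 + 0.587×122 + 0.114×53
Gray = 60.697 + 71.614 + 6.042
Gray = 138.353 → round half up → 138
Gray = 138


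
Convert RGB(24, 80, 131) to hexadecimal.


R = 24 → 18 (hex)
G = 80 → 50 (hex)
B = 131 → 83 (hex)
Hex = #185083


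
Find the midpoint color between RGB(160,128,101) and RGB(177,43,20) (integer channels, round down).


Midpoint: each channel = ⌊(C₁+C₂)/2⌋
R: ⌊(160+177)/2⌋ = 168
G: ⌊(128+43)/2⌋ = 85
B: ⌊(101+20)/2⌋ = 60
= RGB(168, 85, 60)


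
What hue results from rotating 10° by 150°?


New hue = (H + rotation) mod 360
New hue = (10 + 150) mod 360
= 160 mod 360
= 160°


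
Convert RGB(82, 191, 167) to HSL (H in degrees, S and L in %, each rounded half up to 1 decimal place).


Normalize: R'=82/255≈0.3216, G'=191/255≈0.7490, B'=167/255≈0.6549
Max=191/255, Min=82/255, Δ=Max-Min=109/255
L = (Max+Min)/2 = (191+82)/510 = 273/510 = 0.53529… → L = 53.5%
L > 0.5 → S = Δ/(2-Max-Min) = 109/(510-191-82) = 109/237 = 0.45991… → S = 46.0%
(the 1/255 factors cancel in S and H, so raw channel differences can be used)
Max is G' → H = 60 × ((B-R)/Δ + 2) = 60 × ((167-82)/109 + 2)
  85/109 + 2 = 0.7798… + 2 = 2.7798…
  H = 60 × 2.7798… = 166.788…° → H = 166.8°
= HSL(166.8°, 46.0%, 53.5%)


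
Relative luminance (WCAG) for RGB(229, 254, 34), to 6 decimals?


Linearize each channel (sRGB transfer function): c = v/255; c_lin = c/12.92 if c ≤ 0.04045, else ((c+0.055)/1.055)^2.4
  R: 229/255 ≈ 0.898039 > 0.04045 → ((0.898039+0.055)/1.055)^2.4 ≈ 0.783538
  G: 254/255 ≈ 0.996078 > 0.04045 → ((0.996078+0.055)/1.055)^2.4 ≈ 0.991102
  B: 34/255 ≈ 0.133333 > 0.04045 → ((0.133333+0.055)/1.055)^2.4 ≈ 0.015996
R_lin = 0.783538, G_lin = 0.991102, B_lin = 0.015996
L = 0.2126×R + 0.7152×G + 0.0722×B
L = 0.2126×0.783538 + 0.7152×0.991102 + 0.0722×0.015996
L ≈ 0.876571


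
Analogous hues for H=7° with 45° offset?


Base hue: 7°
Left analog: (7 - 45) mod 360 = 322°
Right analog: (7 + 45) mod 360 = 52°
Analogous hues = 322° and 52°


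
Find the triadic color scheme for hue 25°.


Triadic: equally spaced at 120° intervals
H1 = 25°
H2 = (25 + 120) mod 360 = 145°
H3 = (25 + 240) mod 360 = 265°
Triadic = 25°, 145°, 265°


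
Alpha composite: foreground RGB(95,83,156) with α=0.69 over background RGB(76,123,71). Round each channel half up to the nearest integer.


C = α×F + (1-α)×B, with 1-α = 0.31
R: 0.69×95 + 0.31×76 = 65.55 + 23.56 = 89.11 → 89
G: 0.69×83 + 0.31×123 = 57.27 + 38.13 = 95.40 → 95
B: 0.69×156 + 0.31×71 = 107.64 + 22.01 = 129.65 → 130
= RGB(89, 95, 130)


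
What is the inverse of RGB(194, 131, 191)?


Invert: (255-R, 255-G, 255-B)
R: 255-194 = 61
G: 255-131 = 124
B: 255-191 = 64
= RGB(61, 124, 64)


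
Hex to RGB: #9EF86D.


9E → 158 (R)
F8 → 248 (G)
6D → 109 (B)
= RGB(158, 248, 109)


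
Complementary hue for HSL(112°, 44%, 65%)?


Complement = opposite side of color wheel = hue + 180°
H' = (112 + 180) mod 360 = 292°
S and L unchanged.
= HSL(292°, 44%, 65%)


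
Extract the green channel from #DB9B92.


Color: #DB9B92
R = DB = 219
G = 9B = 155
B = 92 = 146
Green = 155


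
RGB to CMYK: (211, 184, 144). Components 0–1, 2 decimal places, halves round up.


R'=211/255≈0.8275, G'=184/255≈0.7216, B'=144/255≈0.5647
K = 1 - max(R',G',B') = 1 - 211/255 = 44/255 = 0.17254… → 0.17
(1-R'-K)/(1-K) simplifies to (max-R)/max with max = 211:
C = (211-211)/211 = 0/211 = 0 → 0.00
M = (211-184)/211 = 27/211 = 0.12796… → 0.13
Y = (211-144)/211 = 67/211 = 0.31753… → 0.32
= CMYK(0.00, 0.13, 0.32, 0.17)


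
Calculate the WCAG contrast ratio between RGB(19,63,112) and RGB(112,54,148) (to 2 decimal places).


Linearize each sRGB channel c=v/255: c/12.92 if c ≤ 0.04045 else ((c+0.055)/1.055)^2.4
L = 0.2126×R_lin + 0.7152×G_lin + 0.0722×B_lin
Color 1 (19,63,112):
  R=19: 19/255≈0.0745 > 0.04045 → ((0.0745+0.055)/1.055)^2.4 ≈ 0.00651
  G=63: 63/255≈0.2471 > 0.04045 → ((0.2471+0.055)/1.055)^2.4 ≈ 0.04971
  B=112: 112/255≈0.4392 > 0.04045 → ((0.4392+0.055)/1.055)^2.4 ≈ 0.16203
  L1 = 0.2126×0.00651 + 0.7152×0.04971 + 0.0722×0.16203 ≈ 0.04863
Color 2 (112,54,148):
  R=112: 112/255≈0.4392 > 0.04045 → ((0.4392+0.055)/1.055)^2.4 ≈ 0.16203
  G=54: 54/255≈0.2118 > 0.04045 → ((0.2118+0.055)/1.055)^2.4 ≈ 0.03689
  B=148: 148/255≈0.5804 > 0.04045 → ((0.5804+0.055)/1.055)^2.4 ≈ 0.29614
  L2 = 0.2126×0.16203 + 0.7152×0.03689 + 0.0722×0.29614 ≈ 0.08221
Lighter = 0.08221, Darker = 0.04863
Ratio = (L_lighter + 0.05) / (L_darker + 0.05)
Ratio = (0.08221 + 0.05) / (0.04863 + 0.05) = 0.13221 / 0.09863 ≈ 1.3404
Ratio ≈ 1.34:1


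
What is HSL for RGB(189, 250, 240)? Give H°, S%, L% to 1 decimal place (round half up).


Normalize: R'=189/255≈0.7412, G'=250/255≈0.9804, B'=240/255≈0.9412
Max=250/255, Min=189/255, Δ=Max-Min=61/255
L = (Max+Min)/2 = (250+189)/510 = 439/510 = 0.86078… → L = 86.1%
L > 0.5 → S = Δ/(2-Max-Min) = 61/(510-250-189) = 61/71 = 0.85915… → S = 85.9%
(the 1/255 factors cancel in S and H, so raw channel differences can be used)
Max is G' → H = 60 × ((B-R)/Δ + 2) = 60 × ((240-189)/61 + 2)
  51/61 + 2 = 0.8360… + 2 = 2.8360…
  H = 60 × 2.8360… = 170.163…° → H = 170.2°
= HSL(170.2°, 85.9%, 86.1%)


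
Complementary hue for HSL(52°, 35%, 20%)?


Complement = opposite side of color wheel = hue + 180°
H' = (52 + 180) mod 360 = 232°
S and L unchanged.
= HSL(232°, 35%, 20%)


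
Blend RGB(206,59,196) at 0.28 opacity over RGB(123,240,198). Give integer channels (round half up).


C = α×F + (1-α)×B, with 1-α = 0.72
R: 0.28×206 + 0.72×123 = 57.68 + 88.56 = 146.24 → 146
G: 0.28×59 + 0.72×240 = 16.52 + 172.80 = 189.32 → 189
B: 0.28×196 + 0.72×198 = 54.88 + 142.56 = 197.44 → 197
= RGB(146, 189, 197)


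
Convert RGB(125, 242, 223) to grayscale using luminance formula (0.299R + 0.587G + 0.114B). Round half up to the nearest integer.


Gray = 0.299×R + 0.587×G + 0.114×B
Gray = 0.299×125 + 0.587×242 + 0.114×223
Gray = 37.375 + 142.054 + 25.422
Gray = 204.851 → round half up → 205
Gray = 205


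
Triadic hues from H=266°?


Triadic: equally spaced at 120° intervals
H1 = 266°
H2 = (266 + 120) mod 360 = 26°
H3 = (266 + 240) mod 360 = 146°
Triadic = 266°, 26°, 146°


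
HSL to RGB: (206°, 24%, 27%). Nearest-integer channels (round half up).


H=206°, S=0.24, L=0.27
C = (1-|2L-1|)×S = (1-|-0.46|)×0.24 = 0.1296
H' = H/60 = 206/60 ≈ 3.4333; X = C×(1-|H' mod 2 - 1|) = 0.07344
m = L - C/2 = 0.27 - 0.0648 = 0.2052
Sector ⌊H'⌋ = 3 → (R',G',B') = (0.0, 0.07344, 0.1296)
RGB = ((R'+m)×255, (G'+m)×255, (B'+m)×255) = (52.326, 71.0532, 85.374)
Round half up → RGB(52, 71, 85)


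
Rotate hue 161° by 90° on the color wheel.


New hue = (H + rotation) mod 360
New hue = (161 + 90) mod 360
= 251 mod 360
= 251°


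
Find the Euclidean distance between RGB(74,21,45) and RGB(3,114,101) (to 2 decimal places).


d = √[(R₁-R₂)² + (G₁-G₂)² + (B₁-B₂)²]
d = √[(74-3)² + (21-114)² + (45-101)²]
d = √[5041 + 8649 + 3136]
d = √16826
d ≈ 129.72


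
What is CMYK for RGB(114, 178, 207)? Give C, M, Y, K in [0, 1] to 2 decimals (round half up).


R'=114/255≈0.4471, G'=178/255≈0.6980, B'=207/255≈0.8118
K = 1 - max(R',G',B') = 1 - 207/255 = 48/255 = 0.18823… → 0.19
(1-R'-K)/(1-K) simplifies to (max-R)/max with max = 207:
C = (207-114)/207 = 93/207 = 0.44927… → 0.45
M = (207-178)/207 = 29/207 = 0.14009… → 0.14
Y = (207-207)/207 = 0/207 = 0 → 0.00
= CMYK(0.45, 0.14, 0.00, 0.19)


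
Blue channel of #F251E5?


Color: #F251E5
R = F2 = 242
G = 51 = 81
B = E5 = 229
Blue = 229


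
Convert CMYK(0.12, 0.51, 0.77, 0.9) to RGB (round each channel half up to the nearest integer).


R = 255 × (1-C) × (1-K) = 255 × 0.88 × 0.10 = 22.44 → 22
G = 255 × (1-M) × (1-K) = 255 × 0.49 × 0.10 = 12.495 → 12
B = 255 × (1-Y) × (1-K) = 255 × 0.23 × 0.10 = 5.865 → 6
= RGB(22, 12, 6)


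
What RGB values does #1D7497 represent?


1D → 29 (R)
74 → 116 (G)
97 → 151 (B)
= RGB(29, 116, 151)


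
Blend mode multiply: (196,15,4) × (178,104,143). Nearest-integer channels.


Multiply: C = A×B/255, rounded to nearest integer
R: 196×178/255 = 34888/255 ≈ 136.816 → 137
G: 15×104/255 = 1560/255 ≈ 6.118 → 6
B: 4×143/255 = 572/255 ≈ 2.243 → 2
= RGB(137, 6, 2)


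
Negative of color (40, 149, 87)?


Invert: (255-R, 255-G, 255-B)
R: 255-40 = 215
G: 255-149 = 106
B: 255-87 = 168
= RGB(215, 106, 168)


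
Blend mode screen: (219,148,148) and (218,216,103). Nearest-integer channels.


Screen: C = 255 - (255-A)×(255-B)/255, rounded to nearest integer
R: 255 - (255-219)×(255-218)/255 = 255 - 1332/255 ≈ 255 - 5.224 = 249.776 → 250
G: 255 - (255-148)×(255-216)/255 = 255 - 4173/255 ≈ 255 - 16.365 = 238.635 → 239
B: 255 - (255-148)×(255-103)/255 = 255 - 16264/255 ≈ 255 - 63.780 = 191.220 → 191
= RGB(250, 239, 191)


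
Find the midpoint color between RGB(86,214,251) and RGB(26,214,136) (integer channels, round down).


Midpoint: each channel = ⌊(C₁+C₂)/2⌋
R: ⌊(86+26)/2⌋ = 56
G: ⌊(214+214)/2⌋ = 214
B: ⌊(251+136)/2⌋ = 193
= RGB(56, 214, 193)


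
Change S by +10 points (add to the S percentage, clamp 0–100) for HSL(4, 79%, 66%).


Original S = 79%
Adjustment = +10 percentage points
New S = 79 + (10) = 89
Clamp to [0, 100] → 89
= HSL(4°, 89%, 66%)


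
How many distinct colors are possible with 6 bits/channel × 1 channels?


Total bits = 6 bits/channel × 1 channels = 6 bits
Distinct colors = 2^6
= 64 colors


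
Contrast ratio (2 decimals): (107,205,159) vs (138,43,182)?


Linearize each sRGB channel c=v/255: c/12.92 if c ≤ 0.04045 else ((c+0.055)/1.055)^2.4
L = 0.2126×R_lin + 0.7152×G_lin + 0.0722×B_lin
Color 1 (107,205,159):
  R=107: 107/255≈0.4196 > 0.04045 → ((0.4196+0.055)/1.055)^2.4 ≈ 0.14703
  G=205: 205/255≈0.8039 > 0.04045 → ((0.8039+0.055)/1.055)^2.4 ≈ 0.61050
  B=159: 159/255≈0.6235 > 0.04045 → ((0.6235+0.055)/1.055)^2.4 ≈ 0.34670
  L1 = 0.2126×0.14703 + 0.7152×0.61050 + 0.0722×0.34670 ≈ 0.49292
Color 2 (138,43,182):
  R=138: 138/255≈0.5412 > 0.04045 → ((0.5412+0.055)/1.055)^2.4 ≈ 0.25415
  G=43: 43/255≈0.1686 > 0.04045 → ((0.1686+0.055)/1.055)^2.4 ≈ 0.02416
  B=182: 182/255≈0.7137 > 0.04045 → ((0.7137+0.055)/1.055)^2.4 ≈ 0.46778
  L2 = 0.2126×0.25415 + 0.7152×0.02416 + 0.0722×0.46778 ≈ 0.10508
Lighter = 0.49292, Darker = 0.10508
Ratio = (L_lighter + 0.05) / (L_darker + 0.05)
Ratio = (0.49292 + 0.05) / (0.10508 + 0.05) = 0.54292 / 0.15508 ≈ 3.5008
Ratio ≈ 3.50:1


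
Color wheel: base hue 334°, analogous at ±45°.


Base hue: 334°
Left analog: (334 - 45) mod 360 = 289°
Right analog: (334 + 45) mod 360 = 19°
Analogous hues = 289° and 19°


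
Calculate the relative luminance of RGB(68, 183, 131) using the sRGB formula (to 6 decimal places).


Linearize each channel (sRGB transfer function): c = v/255; c_lin = c/12.92 if c ≤ 0.04045, else ((c+0.055)/1.055)^2.4
  R: 68/255 ≈ 0.266667 > 0.04045 → ((0.266667+0.055)/1.055)^2.4 ≈ 0.057805
  G: 183/255 ≈ 0.717647 > 0.04045 → ((0.717647+0.055)/1.055)^2.4 ≈ 0.473531
  B: 131/255 ≈ 0.513725 > 0.04045 → ((0.513725+0.055)/1.055)^2.4 ≈ 0.226966
R_lin = 0.057805, G_lin = 0.473531, B_lin = 0.226966
L = 0.2126×R + 0.7152×G + 0.0722×B
L = 0.2126×0.057805 + 0.7152×0.473531 + 0.0722×0.226966
L ≈ 0.367346


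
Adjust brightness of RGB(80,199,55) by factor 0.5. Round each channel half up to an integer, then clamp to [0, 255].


Multiply each channel by 0.5, round half up, clamp to [0, 255]
R: 80×0.5 = 40
G: 199×0.5 = 99.5 → round → 100
B: 55×0.5 = 27.5 → round → 28
= RGB(40, 100, 28)


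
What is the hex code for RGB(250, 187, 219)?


R = 250 → FA (hex)
G = 187 → BB (hex)
B = 219 → DB (hex)
Hex = #FABBDB


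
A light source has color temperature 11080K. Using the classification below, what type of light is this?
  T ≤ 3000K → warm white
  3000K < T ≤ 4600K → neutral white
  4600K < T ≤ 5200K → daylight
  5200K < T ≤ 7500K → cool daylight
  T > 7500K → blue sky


Temperature: 11080K
11080K > 7500K → blue sky
Classification: blue sky


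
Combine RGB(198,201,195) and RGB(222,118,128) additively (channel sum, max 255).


Additive: each channel = min(255, C₁+C₂)
R: 198+222 = 420 → 255
G: 201+118 = 319 → 255
B: 195+128 = 323 → 255
= RGB(255, 255, 255)


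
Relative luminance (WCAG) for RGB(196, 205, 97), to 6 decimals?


Linearize each channel (sRGB transfer function): c = v/255; c_lin = c/12.92 if c ≤ 0.04045, else ((c+0.055)/1.055)^2.4
  R: 196/255 ≈ 0.768627 > 0.04045 → ((0.768627+0.055)/1.055)^2.4 ≈ 0.552011
  G: 205/255 ≈ 0.803922 > 0.04045 → ((0.803922+0.055)/1.055)^2.4 ≈ 0.610496
  B: 97/255 ≈ 0.380392 > 0.04045 → ((0.380392+0.055)/1.055)^2.4 ≈ 0.119538
R_lin = 0.552011, G_lin = 0.610496, B_lin = 0.119538
L = 0.2126×R + 0.7152×G + 0.0722×B
L = 0.2126×0.552011 + 0.7152×0.610496 + 0.0722×0.119538
L ≈ 0.562615


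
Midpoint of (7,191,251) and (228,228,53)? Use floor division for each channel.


Midpoint: each channel = ⌊(C₁+C₂)/2⌋
R: ⌊(7+228)/2⌋ = 117
G: ⌊(191+228)/2⌋ = 209
B: ⌊(251+53)/2⌋ = 152
= RGB(117, 209, 152)


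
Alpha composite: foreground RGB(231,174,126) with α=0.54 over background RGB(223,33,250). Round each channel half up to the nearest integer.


C = α×F + (1-α)×B, with 1-α = 0.46
R: 0.54×231 + 0.46×223 = 124.74 + 102.58 = 227.32 → 227
G: 0.54×174 + 0.46×33 = 93.96 + 15.18 = 109.14 → 109
B: 0.54×126 + 0.46×250 = 68.04 + 115.00 = 183.04 → 183
= RGB(227, 109, 183)


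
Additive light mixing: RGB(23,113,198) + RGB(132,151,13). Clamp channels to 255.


Additive: each channel = min(255, C₁+C₂)
R: 23+132 = 155 → 155
G: 113+151 = 264 → 255
B: 198+13 = 211 → 211
= RGB(155, 255, 211)


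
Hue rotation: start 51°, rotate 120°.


New hue = (H + rotation) mod 360
New hue = (51 + 120) mod 360
= 171 mod 360
= 171°


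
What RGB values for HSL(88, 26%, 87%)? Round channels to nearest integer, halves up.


H=88°, S=0.26, L=0.87
C = (1-|2L-1|)×S = (1-|0.74|)×0.26 = 0.0676
H' = H/60 = 88/60 ≈ 1.4667; X = C×(1-|H' mod 2 - 1|) ≈ 0.0361
m = L - C/2 = 0.87 - 0.0338 = 0.8362
Sector ⌊H'⌋ = 1 → (R',G',B') = (≈0.0361, 0.0676, 0.0)
RGB = ((R'+m)×255, (G'+m)×255, (B'+m)×255) = (222.4246, 230.469, 213.231)
Round half up → RGB(222, 230, 213)


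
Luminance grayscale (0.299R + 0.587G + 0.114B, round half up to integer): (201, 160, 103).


Gray = 0.299×R + 0.587×G + 0.114×B
Gray = 0.299×201 + 0.587×160 + 0.114×103
Gray = 60.099 + 93.920 + 11.742
Gray = 165.761 → round half up → 166
Gray = 166
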